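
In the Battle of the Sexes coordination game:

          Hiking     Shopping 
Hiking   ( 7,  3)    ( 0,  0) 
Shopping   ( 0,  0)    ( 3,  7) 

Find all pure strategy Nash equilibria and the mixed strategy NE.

Pure NE: (Hiking, Hiking) and (Shopping, Shopping); Mixed NE: p = 0.7, q = 0.3

Work:
Check pure NE:
(Hiking, Hiking): (7, 3) - no unilateral deviation beneficial
(Shopping, Shopping): (3, 7) - no unilateral deviation beneficial
Mixed NE: P1 plays Hiking with p = 0.7, P2 plays Hiking with q = 0.3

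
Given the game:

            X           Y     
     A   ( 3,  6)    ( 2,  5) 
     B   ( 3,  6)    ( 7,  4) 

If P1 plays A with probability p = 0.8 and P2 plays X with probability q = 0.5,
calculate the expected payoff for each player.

E[P1] = 3.0, E[P2] = 5.4

Work:
E[P1] = p·q·π₁(A,X) + p·(1-q)·π₁(A,Y) + (1-p)·q·π₁(B,X) + (1-p)·(1-q)·π₁(B,Y)
= 0.8·0.5·3 + 0.8·0.5·2 + 0.2·0.5·3 + 0.2·0.5·7
= 3.0

E[P2] = 5.4 (similar calculation)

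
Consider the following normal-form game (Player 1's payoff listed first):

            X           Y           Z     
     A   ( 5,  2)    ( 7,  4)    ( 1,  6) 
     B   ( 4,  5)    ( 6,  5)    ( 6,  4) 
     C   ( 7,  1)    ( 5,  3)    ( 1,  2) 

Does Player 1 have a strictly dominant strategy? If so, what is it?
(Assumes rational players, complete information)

No strictly dominant strategy exists for Player 1

Work:
A strategy strictly dominates another if it gives a strictly higher payoff against every opponent action. Compare each pair of P1's strategies column-by-column:
  A vs B: [5 vs 4, 7 vs 6, 1 vs 6] → A does not strictly dominate B (column Z: 1 ≤ 6)
  A vs C: [5 vs 7, 7 vs 5, 1 vs 1] → A does not strictly dominate C (column X: 5 ≤ 7)
  B vs A: [4 vs 5, 6 vs 7, 6 vs 1] → B does not strictly dominate A (column X: 4 ≤ 5)
  B vs C: [4 vs 7, 6 vs 5, 6 vs 1] → B does not strictly dominate C (column X: 4 ≤ 7)
  C vs A: [7 vs 5, 5 vs 7, 1 vs 1] → C does not strictly dominate A (column Y: 5 ≤ 7)
  C vs B: [7 vs 4, 5 vs 6, 1 vs 6] → C does not strictly dominate B (column Y: 5 ≤ 6)
No single strategy strictly dominates all others → no strictly dominant strategy.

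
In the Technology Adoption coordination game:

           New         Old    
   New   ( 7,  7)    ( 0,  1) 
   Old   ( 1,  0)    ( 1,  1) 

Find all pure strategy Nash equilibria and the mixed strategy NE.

Pure NE: (New, New) and (Old, Old); Mixed NE: p = 0.1429, q = 0.1429

Work:
Check pure NE:
(New, New): (7, 7) - no unilateral deviation beneficial
(Old, Old): (1, 1) - no unilateral deviation beneficial
Mixed NE: P1 plays New with p = 0.1429, P2 plays New with q = 0.1429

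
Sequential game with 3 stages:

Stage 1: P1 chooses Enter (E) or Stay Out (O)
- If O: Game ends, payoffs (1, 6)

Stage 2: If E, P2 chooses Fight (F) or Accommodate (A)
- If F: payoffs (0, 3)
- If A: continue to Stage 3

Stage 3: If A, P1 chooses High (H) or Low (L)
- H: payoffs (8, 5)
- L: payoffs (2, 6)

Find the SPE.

SPE: (E, A, H); Outcome (8, 5)

Work:
Stage 3: P1 chooses H (8 vs 2)
Stage 2: P2: F->3, A->5 (anticipating H). Choose A
Stage 1: P1: O->1, E->8 (anticipating A, H). Choose E
SPE path: E -> A -> H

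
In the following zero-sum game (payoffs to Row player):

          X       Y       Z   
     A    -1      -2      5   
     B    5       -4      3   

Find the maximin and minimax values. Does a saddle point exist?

Maximin = -2, Minimax = -2, Saddle: True

Work:
Row minimums: [-2, -4] → maximin = -2
Column maximums: [5, -2, 5] → minimax = -2
Saddle point exists! Game value = -2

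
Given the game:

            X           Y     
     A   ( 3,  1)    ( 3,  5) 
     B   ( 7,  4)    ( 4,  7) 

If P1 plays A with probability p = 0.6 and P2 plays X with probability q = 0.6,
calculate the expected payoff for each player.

E[P1] = 4.12, E[P2] = 3.64

Work:
E[P1] = p·q·π₁(A,X) + p·(1-q)·π₁(A,Y) + (1-p)·q·π₁(B,X) + (1-p)·(1-q)·π₁(B,Y)
= 0.6·0.6·3 + 0.6·0.4·3 + 0.4·0.6·7 + 0.4·0.4·4
= 4.12

E[P2] = 3.64 (similar calculation)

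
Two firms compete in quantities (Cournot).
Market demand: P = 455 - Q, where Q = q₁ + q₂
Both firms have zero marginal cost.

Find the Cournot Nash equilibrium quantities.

q₁* = q₂* = 151.67; P* = 151.67

Work:
Profit: π_i = P·q_i = (a - q_i - q_j)·q_i
FOC: ∂π_i/∂q_i = a - 2q_i - q_j = 0
Reaction function: q_i = (455 - q_j)/2
Symmetry: q* = 455/3 = 151.67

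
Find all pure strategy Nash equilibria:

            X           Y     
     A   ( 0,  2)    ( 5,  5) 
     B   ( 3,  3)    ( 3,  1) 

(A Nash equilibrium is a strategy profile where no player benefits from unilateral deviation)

Nash equilibrium: (A, Y), (B, X)

Work:
Best responses:
  P1 vs X: payoffs [0, 3] → best response B (payoff 3)
  P1 vs Y: payoffs [5, 3] → best response A (payoff 5)
  P2 vs A: payoffs [2, 5] → best response Y (payoff 5)
  P2 vs B: payoffs [3, 1] → best response X (payoff 3)
Mutual best responses: (A,Y), (B,X) → Nash equilibria.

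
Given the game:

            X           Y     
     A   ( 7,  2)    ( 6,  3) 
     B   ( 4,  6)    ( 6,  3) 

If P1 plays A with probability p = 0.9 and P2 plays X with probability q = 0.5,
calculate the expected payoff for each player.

E[P1] = 6.35, E[P2] = 2.7

Work:
E[P1] = p·q·π₁(A,X) + p·(1-q)·π₁(A,Y) + (1-p)·q·π₁(B,X) + (1-p)·(1-q)·π₁(B,Y)
= 0.9·0.5·7 + 0.9·0.5·6 + 0.1·0.5·4 + 0.1·0.5·6
= 6.35

E[P2] = 2.7 (similar calculation)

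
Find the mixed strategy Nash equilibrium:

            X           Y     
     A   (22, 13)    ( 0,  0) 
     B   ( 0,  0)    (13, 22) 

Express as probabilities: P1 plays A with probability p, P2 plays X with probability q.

p = 0.6286, q = 0.3714

Work:
Find probabilities that make opponent indifferent:
P2 chooses q to make P1 indifferent between A and B
P1 chooses p to make P2 indifferent between X and Y
Mixed NE: P1 plays (A: 0.6286, B: 0.3714), P2 plays (X: 0.3714, Y: 0.6286)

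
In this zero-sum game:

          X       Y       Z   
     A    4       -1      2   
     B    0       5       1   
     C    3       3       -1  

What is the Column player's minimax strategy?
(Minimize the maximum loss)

Column should play Z, value = 2

Work:
Column player minimizes Row's maximum payoff:
Column X: max payoff to Row = 4
Column Y: max payoff to Row = 5
Column Z: max payoff to Row = 2
Minimum is 2, achieved by column Z.
Minimax strategy: Z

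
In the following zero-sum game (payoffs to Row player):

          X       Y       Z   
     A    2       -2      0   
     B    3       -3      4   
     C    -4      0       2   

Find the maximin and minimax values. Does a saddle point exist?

Maximin = -2, Minimax = 0, Saddle: False

Work:
Row minimums: [-2, -3, -4] → maximin = -2
Column maximums: [3, 0, 4] → minimax = 0
No saddle point (maximin ≠ minimax). Mixed strategy needed.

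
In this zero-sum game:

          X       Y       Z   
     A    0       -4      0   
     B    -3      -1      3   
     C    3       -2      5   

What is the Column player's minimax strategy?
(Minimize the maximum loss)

Column should play Y, value = -1

Work:
Column player minimizes Row's maximum payoff:
Column X: max payoff to Row = 3
Column Y: max payoff to Row = -1
Column Z: max payoff to Row = 5
Minimum is -1, achieved by column Y.
Minimax strategy: Y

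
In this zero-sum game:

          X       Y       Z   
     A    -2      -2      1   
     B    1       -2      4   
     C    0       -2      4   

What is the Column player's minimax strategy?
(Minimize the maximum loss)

Column should play Y, value = -2

Work:
Column player minimizes Row's maximum payoff:
Column X: max payoff to Row = 1
Column Y: max payoff to Row = -2
Column Z: max payoff to Row = 4
Minimum is -2, achieved by column Y.
Minimax strategy: Y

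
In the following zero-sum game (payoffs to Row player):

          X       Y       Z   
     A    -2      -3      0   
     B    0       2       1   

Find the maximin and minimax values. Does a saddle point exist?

Maximin = 0, Minimax = 0, Saddle: True

Work:
Row minimums: [-3, 0] → maximin = 0
Column maximums: [0, 2, 1] → minimax = 0
Saddle point exists! Game value = 0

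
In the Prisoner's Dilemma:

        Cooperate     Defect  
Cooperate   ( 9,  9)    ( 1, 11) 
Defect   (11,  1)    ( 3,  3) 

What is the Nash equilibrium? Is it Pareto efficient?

(Defect, Defect) is NE; not Pareto efficient

Work:
Defect dominates Cooperate for both players:
If P2 cooperates: Defect (11) > Cooperate (9)
If P2 defects: Defect (3) > Cooperate (1)
NE: (Defect, Defect) with payoff (3, 3)
But (Cooperate, Cooperate) = (9, 9) Pareto dominates (3, 3)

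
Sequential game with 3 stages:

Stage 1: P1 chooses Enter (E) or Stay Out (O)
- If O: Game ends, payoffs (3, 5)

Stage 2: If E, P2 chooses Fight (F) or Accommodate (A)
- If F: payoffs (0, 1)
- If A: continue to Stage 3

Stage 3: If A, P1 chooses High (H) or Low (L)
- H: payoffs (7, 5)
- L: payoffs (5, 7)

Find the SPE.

SPE: (E, A, H); Outcome (7, 5)

Work:
Stage 3: P1 chooses H (7 vs 5)
Stage 2: P2: F->1, A->5 (anticipating H). Choose A
Stage 1: P1: O->3, E->7 (anticipating A, H). Choose E
SPE path: E -> A -> H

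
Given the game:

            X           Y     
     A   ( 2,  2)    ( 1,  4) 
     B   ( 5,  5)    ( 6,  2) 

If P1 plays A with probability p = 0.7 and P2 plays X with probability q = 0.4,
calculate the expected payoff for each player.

E[P1] = 2.66, E[P2] = 3.2

Work:
E[P1] = p·q·π₁(A,X) + p·(1-q)·π₁(A,Y) + (1-p)·q·π₁(B,X) + (1-p)·(1-q)·π₁(B,Y)
= 0.7·0.4·2 + 0.7·0.6·1 + 0.3·0.4·5 + 0.3·0.6·6
= 2.66

E[P2] = 3.2 (similar calculation)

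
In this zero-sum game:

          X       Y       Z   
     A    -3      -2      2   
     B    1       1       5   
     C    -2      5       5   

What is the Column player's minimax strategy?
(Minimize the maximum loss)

Column should play X, value = 1

Work:
Column player minimizes Row's maximum payoff:
Column X: max payoff to Row = 1
Column Y: max payoff to Row = 5
Column Z: max payoff to Row = 5
Minimum is 1, achieved by column X.
Minimax strategy: X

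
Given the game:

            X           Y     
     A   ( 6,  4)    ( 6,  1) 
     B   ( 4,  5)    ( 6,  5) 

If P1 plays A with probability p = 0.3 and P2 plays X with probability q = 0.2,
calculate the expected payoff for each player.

E[P1] = 5.72, E[P2] = 3.98

Work:
E[P1] = p·q·π₁(A,X) + p·(1-q)·π₁(A,Y) + (1-p)·q·π₁(B,X) + (1-p)·(1-q)·π₁(B,Y)
= 0.3·0.2·6 + 0.3·0.8·6 + 0.7·0.2·4 + 0.7·0.8·6
= 5.72

E[P2] = 3.98 (similar calculation)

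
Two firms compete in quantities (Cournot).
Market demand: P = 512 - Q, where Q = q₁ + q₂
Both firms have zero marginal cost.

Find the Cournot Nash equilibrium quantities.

q₁* = q₂* = 170.67; P* = 170.67

Work:
Profit: π_i = P·q_i = (a - q_i - q_j)·q_i
FOC: ∂π_i/∂q_i = a - 2q_i - q_j = 0
Reaction function: q_i = (512 - q_j)/2
Symmetry: q* = 512/3 = 170.67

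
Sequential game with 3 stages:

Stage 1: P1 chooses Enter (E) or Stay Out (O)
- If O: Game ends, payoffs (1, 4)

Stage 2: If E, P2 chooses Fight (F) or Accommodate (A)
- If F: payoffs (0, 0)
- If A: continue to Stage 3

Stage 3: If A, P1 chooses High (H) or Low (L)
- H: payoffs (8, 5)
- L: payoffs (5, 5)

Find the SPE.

SPE: (E, A, H); Outcome (8, 5)

Work:
Stage 3: P1 chooses H (8 vs 5)
Stage 2: P2: F->0, A->5 (anticipating H). Choose A
Stage 1: P1: O->1, E->8 (anticipating A, H). Choose E
SPE path: E -> A -> H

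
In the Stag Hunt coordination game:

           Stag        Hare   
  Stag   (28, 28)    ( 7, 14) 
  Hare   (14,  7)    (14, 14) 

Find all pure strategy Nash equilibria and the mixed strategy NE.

Pure NE: (Stag, Stag) and (Hare, Hare); Mixed NE: p = 0.3333, q = 0.3333

Work:
Check pure NE:
(Stag, Stag): (28, 28) - no unilateral deviation beneficial
(Hare, Hare): (14, 14) - no unilateral deviation beneficial
Mixed NE: P1 plays Stag with p = 0.3333, P2 plays Stag with q = 0.3333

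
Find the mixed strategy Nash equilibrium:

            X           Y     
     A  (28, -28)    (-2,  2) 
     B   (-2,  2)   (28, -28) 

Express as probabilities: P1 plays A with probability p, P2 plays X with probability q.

p = 0.5, q = 0.5

Work:
Find probabilities that make opponent indifferent:
P2 chooses q to make P1 indifferent between A and B
P1 chooses p to make P2 indifferent between X and Y
Mixed NE: P1 plays (A: 0.5, B: 0.5), P2 plays (X: 0.5, Y: 0.5)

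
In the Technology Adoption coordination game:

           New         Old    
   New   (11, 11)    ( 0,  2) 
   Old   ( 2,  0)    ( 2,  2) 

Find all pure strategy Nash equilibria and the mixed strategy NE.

Pure NE: (New, New) and (Old, Old); Mixed NE: p = 0.1818, q = 0.1818

Work:
Check pure NE:
(New, New): (11, 11) - no unilateral deviation beneficial
(Old, Old): (2, 2) - no unilateral deviation beneficial
Mixed NE: P1 plays New with p = 0.1818, P2 plays New with q = 0.1818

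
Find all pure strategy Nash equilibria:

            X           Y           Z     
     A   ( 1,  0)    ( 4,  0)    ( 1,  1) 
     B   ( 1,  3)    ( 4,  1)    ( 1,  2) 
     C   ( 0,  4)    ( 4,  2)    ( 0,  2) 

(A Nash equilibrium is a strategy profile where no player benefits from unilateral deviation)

Nash equilibrium: (A, Z), (B, X)

Work:
Best responses:
  P1 vs X: payoffs [1, 1, 0] → best response A/B (payoff 1)
  P1 vs Y: payoffs [4, 4, 4] → best response A/B/C (payoff 4)
  P1 vs Z: payoffs [1, 1, 0] → best response A/B (payoff 1)
  P2 vs A: payoffs [0, 0, 1] → best response Z (payoff 1)
  P2 vs B: payoffs [3, 1, 2] → best response X (payoff 3)
  P2 vs C: payoffs [4, 2, 2] → best response X (payoff 4)
Mutual best responses: (A,Z), (B,X) → Nash equilibria.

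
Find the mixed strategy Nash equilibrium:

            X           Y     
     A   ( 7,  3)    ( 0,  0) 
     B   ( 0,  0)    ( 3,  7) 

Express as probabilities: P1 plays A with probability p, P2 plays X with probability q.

p = 0.7, q = 0.3

Work:
Find probabilities that make opponent indifferent:
P2 chooses q to make P1 indifferent between A and B
P1 chooses p to make P2 indifferent between X and Y
Mixed NE: P1 plays (A: 0.7, B: 0.3), P2 plays (X: 0.3, Y: 0.7)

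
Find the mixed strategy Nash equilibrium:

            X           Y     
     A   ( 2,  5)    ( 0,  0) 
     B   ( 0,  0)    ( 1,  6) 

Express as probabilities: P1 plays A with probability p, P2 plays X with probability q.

p = 0.5455, q = 0.3333

Work:
Find probabilities that make opponent indifferent:
P2 chooses q to make P1 indifferent between A and B
P1 chooses p to make P2 indifferent between X and Y
Mixed NE: P1 plays (A: 0.5455, B: 0.4545), P2 plays (X: 0.3333, Y: 0.6667)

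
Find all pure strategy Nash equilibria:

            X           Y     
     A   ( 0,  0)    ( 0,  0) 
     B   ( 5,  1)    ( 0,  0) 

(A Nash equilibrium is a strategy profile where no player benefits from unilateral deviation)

Nash equilibrium: (A, Y), (B, X)

Work:
Best responses:
  P1 vs X: payoffs [0, 5] → best response B (payoff 5)
  P1 vs Y: payoffs [0, 0] → best response A/B (payoff 0)
  P2 vs A: payoffs [0, 0] → best response X/Y (payoff 0)
  P2 vs B: payoffs [1, 0] → best response X (payoff 1)
Mutual best responses: (A,Y), (B,X) → Nash equilibria.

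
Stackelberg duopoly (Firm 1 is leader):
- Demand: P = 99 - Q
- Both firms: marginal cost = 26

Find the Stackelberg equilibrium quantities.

q₁* (leader) = 36.5, q₂* (follower) = 18.25

Work:
Follower's reaction: q₂ = (a - c - q₁)/2
Leader substitutes: π₁ = q₁·(a - q₁ - (a-c-q₁)/2 - c)
FOC: q₁* = (99 - 26)/2 = 36.50
Then: q₂* = (99 - 26 - 36.5)/2 = 18.25
Leader has first-mover advantage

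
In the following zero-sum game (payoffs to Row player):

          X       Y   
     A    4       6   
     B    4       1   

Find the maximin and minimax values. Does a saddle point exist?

Maximin = 4, Minimax = 4, Saddle: True

Work:
Row minimums: [4, 1] → maximin = 4
Column maximums: [4, 6] → minimax = 4
Saddle point exists! Game value = 4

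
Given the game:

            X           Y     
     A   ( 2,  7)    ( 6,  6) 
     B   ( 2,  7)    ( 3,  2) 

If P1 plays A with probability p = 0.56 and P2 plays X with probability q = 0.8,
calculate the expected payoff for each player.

E[P1] = 2.536, E[P2] = 6.448

Work:
E[P1] = p·q·π₁(A,X) + p·(1-q)·π₁(A,Y) + (1-p)·q·π₁(B,X) + (1-p)·(1-q)·π₁(B,Y)
= 0.56·0.8·2 + 0.56·0.2·6 + 0.44·0.8·2 + 0.44·0.2·3
= 2.536

E[P2] = 6.448 (similar calculation)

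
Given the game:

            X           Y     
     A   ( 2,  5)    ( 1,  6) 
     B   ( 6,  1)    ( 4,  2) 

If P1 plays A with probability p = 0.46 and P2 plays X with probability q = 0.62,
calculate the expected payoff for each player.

E[P1] = 3.5748, E[P2] = 3.22

Work:
E[P1] = p·q·π₁(A,X) + p·(1-q)·π₁(A,Y) + (1-p)·q·π₁(B,X) + (1-p)·(1-q)·π₁(B,Y)
= 0.46·0.62·2 + 0.46·0.38·1 + 0.54·0.62·6 + 0.54·0.38·4
= 3.5748

E[P2] = 3.22 (similar calculation)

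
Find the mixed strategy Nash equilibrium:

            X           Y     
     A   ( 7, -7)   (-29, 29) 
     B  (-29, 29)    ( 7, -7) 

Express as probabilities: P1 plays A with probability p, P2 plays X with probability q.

p = 0.5, q = 0.5

Work:
Find probabilities that make opponent indifferent:
P2 chooses q to make P1 indifferent between A and B
P1 chooses p to make P2 indifferent between X and Y
Mixed NE: P1 plays (A: 0.5, B: 0.5), P2 plays (X: 0.5, Y: 0.5)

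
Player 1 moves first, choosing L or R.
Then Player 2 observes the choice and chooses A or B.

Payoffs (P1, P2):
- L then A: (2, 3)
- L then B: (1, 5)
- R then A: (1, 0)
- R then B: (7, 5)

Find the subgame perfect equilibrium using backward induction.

P1 plays R, P2 plays B after L and B after R; Payoff (7, 5)

Work:
Backward induction:
After L: P2 chooses B → P1 gets 1
After R: P2 chooses B → P1 gets 7
P1 chooses R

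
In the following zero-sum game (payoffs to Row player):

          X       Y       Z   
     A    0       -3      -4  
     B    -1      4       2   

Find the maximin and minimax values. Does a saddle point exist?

Maximin = -1, Minimax = 0, Saddle: False

Work:
Row minimums: [-4, -1] → maximin = -1
Column maximums: [0, 4, 2] → minimax = 0
No saddle point (maximin ≠ minimax). Mixed strategy needed.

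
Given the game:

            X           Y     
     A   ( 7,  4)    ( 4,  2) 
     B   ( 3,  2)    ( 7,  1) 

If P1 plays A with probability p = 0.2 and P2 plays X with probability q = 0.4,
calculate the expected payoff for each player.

E[P1] = 5.36, E[P2] = 1.68

Work:
E[P1] = p·q·π₁(A,X) + p·(1-q)·π₁(A,Y) + (1-p)·q·π₁(B,X) + (1-p)·(1-q)·π₁(B,Y)
= 0.2·0.4·7 + 0.2·0.6·4 + 0.8·0.4·3 + 0.8·0.6·7
= 5.36

E[P2] = 1.68 (similar calculation)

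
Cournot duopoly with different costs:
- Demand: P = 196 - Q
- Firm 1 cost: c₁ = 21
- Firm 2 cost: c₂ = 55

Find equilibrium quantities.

q₁* = 69.67, q₂* = 35.67

Work:
Reaction: q₁ = (196 - 21 - q₂)/2
Reaction: q₂ = (196 - 55 - q₁)/2
Solve simultaneously:
q₁* = (196 - 2×21 + 55)/3 = 69.67
q₂* = (196 - 2×55 + 21)/3 = 35.67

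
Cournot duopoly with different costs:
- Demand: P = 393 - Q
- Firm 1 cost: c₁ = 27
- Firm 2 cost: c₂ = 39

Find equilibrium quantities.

q₁* = 126.0, q₂* = 114.0

Work:
Reaction: q₁ = (393 - 27 - q₂)/2
Reaction: q₂ = (393 - 39 - q₁)/2
Solve simultaneously:
q₁* = (393 - 2×27 + 39)/3 = 126.0
q₂* = (393 - 2×39 + 27)/3 = 114.0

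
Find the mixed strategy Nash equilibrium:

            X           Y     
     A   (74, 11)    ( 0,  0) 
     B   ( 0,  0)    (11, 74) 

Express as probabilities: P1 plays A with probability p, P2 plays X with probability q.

p = 0.8706, q = 0.1294

Work:
Find probabilities that make opponent indifferent:
P2 chooses q to make P1 indifferent between A and B
P1 chooses p to make P2 indifferent between X and Y
Mixed NE: P1 plays (A: 0.8706, B: 0.1294), P2 plays (X: 0.1294, Y: 0.8706)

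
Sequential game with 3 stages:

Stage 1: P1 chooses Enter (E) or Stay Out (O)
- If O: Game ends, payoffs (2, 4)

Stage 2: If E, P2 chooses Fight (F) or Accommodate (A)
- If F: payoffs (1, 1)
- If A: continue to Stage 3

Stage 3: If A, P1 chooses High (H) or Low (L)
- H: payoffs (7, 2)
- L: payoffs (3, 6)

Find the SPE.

SPE: (E, A, H); Outcome (7, 2)

Work:
Stage 3: P1 chooses H (7 vs 3)
Stage 2: P2: F->1, A->2 (anticipating H). Choose A
Stage 1: P1: O->2, E->7 (anticipating A, H). Choose E
SPE path: E -> A -> H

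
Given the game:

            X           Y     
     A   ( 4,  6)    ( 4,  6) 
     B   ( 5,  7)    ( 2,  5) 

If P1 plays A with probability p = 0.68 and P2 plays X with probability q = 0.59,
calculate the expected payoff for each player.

E[P1] = 3.9264, E[P2] = 6.0576

Work:
E[P1] = p·q·π₁(A,X) + p·(1-q)·π₁(A,Y) + (1-p)·q·π₁(B,X) + (1-p)·(1-q)·π₁(B,Y)
= 0.68·0.59·4 + 0.68·0.41·4 + 0.32·0.59·5 + 0.32·0.41·2
= 3.9264

E[P2] = 6.0576 (similar calculation)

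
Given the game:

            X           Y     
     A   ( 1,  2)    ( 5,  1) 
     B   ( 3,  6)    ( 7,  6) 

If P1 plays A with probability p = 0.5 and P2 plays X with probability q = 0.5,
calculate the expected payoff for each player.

E[P1] = 4.0, E[P2] = 3.75

Work:
E[P1] = p·q·π₁(A,X) + p·(1-q)·π₁(A,Y) + (1-p)·q·π₁(B,X) + (1-p)·(1-q)·π₁(B,Y)
= 0.5·0.5·1 + 0.5·0.5·5 + 0.5·0.5·3 + 0.5·0.5·7
= 4.0

E[P2] = 3.75 (similar calculation)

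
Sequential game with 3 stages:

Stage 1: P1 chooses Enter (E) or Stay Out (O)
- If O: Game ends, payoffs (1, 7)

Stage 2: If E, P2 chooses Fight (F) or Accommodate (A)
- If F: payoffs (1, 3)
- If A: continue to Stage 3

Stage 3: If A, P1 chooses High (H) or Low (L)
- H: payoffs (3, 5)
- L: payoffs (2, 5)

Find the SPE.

SPE: (E, A, H); Outcome (3, 5)

Work:
Stage 3: P1 chooses H (3 vs 2)
Stage 2: P2: F->3, A->5 (anticipating H). Choose A
Stage 1: P1: O->1, E->3 (anticipating A, H). Choose E
SPE path: E -> A -> H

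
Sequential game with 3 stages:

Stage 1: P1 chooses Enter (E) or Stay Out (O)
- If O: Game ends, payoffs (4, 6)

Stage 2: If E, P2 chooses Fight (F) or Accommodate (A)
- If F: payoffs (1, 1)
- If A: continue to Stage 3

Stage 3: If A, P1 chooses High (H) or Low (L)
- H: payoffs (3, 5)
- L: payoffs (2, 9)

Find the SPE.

SPE: (O, A, H); Outcome (4, 6)

Work:
Stage 3: P1 chooses H (3 vs 2)
Stage 2: P2: F->1, A->5 (anticipating H). Choose A
Stage 1: P1: O->4, E->3 (anticipating A, H). Choose O
SPE path: O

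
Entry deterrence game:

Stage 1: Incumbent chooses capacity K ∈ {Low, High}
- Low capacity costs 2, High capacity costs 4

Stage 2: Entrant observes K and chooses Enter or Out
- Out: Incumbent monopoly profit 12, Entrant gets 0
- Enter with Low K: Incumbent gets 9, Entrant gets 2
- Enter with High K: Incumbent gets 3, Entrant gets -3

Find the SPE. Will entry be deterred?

SPE: (High, Enter|Low, Out|High); Entry deterred. Incumbent net profit = 8

Work:
After Low K: Entrant enters (2 > 0)
After High K: Entrant stays out (-3 < 0)
Incumbent: Low → 9−2=7, High → 12−4=8
Incumbent chooses High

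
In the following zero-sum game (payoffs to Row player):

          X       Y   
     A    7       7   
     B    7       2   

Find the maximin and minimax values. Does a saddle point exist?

Maximin = 7, Minimax = 7, Saddle: True

Work:
Row minimums: [7, 2] → maximin = 7
Column maximums: [7, 7] → minimax = 7
Saddle point exists! Game value = 7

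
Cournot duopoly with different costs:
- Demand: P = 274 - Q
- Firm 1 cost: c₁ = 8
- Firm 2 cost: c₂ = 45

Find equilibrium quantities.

q₁* = 101.0, q₂* = 64.0

Work:
Reaction: q₁ = (274 - 8 - q₂)/2
Reaction: q₂ = (274 - 45 - q₁)/2
Solve simultaneously:
q₁* = (274 - 2×8 + 45)/3 = 101.0
q₂* = (274 - 2×45 + 8)/3 = 64.0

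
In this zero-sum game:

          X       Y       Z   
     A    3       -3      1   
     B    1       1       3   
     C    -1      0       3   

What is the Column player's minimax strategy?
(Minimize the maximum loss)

Column should play Y, value = 1

Work:
Column player minimizes Row's maximum payoff:
Column X: max payoff to Row = 3
Column Y: max payoff to Row = 1
Column Z: max payoff to Row = 3
Minimum is 1, achieved by column Y.
Minimax strategy: Y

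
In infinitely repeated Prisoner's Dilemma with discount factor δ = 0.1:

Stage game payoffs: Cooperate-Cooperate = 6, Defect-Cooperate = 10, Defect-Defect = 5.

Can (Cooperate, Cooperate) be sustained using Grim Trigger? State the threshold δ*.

δ* = 0.8; since δ = 0.1 < 0.8, cooperation cannot be sustained

Work:
For Grim Trigger:
Cooperate forever: 6/(1-δ)
Defect then punished: 10 + 5·δ/(1-δ)
Need: 6/(1-δ) ≥ 10 + 5·δ/(1-δ)
Solving: δ ≥ (T-R)/(T-P) = (10-6)/(10-5) = 0.8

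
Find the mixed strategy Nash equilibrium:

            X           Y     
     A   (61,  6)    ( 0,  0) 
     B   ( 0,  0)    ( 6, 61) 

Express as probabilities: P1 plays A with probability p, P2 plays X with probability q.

p = 0.9104, q = 0.0896

Work:
Find probabilities that make opponent indifferent:
P2 chooses q to make P1 indifferent between A and B
P1 chooses p to make P2 indifferent between X and Y
Mixed NE: P1 plays (A: 0.9104, B: 0.0896), P2 plays (X: 0.0896, Y: 0.9104)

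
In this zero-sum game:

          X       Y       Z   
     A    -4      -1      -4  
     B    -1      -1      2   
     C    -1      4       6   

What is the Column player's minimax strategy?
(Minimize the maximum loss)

Column should play X, value = -1

Work:
Column player minimizes Row's maximum payoff:
Column X: max payoff to Row = -1
Column Y: max payoff to Row = 4
Column Z: max payoff to Row = 6
Minimum is -1, achieved by column X.
Minimax strategy: X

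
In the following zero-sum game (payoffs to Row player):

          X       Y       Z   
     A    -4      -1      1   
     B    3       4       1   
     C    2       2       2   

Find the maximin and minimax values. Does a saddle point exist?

Maximin = 2, Minimax = 2, Saddle: True

Work:
Row minimums: [-4, 1, 2] → maximin = 2
Column maximums: [3, 4, 2] → minimax = 2
Saddle point exists! Game value = 2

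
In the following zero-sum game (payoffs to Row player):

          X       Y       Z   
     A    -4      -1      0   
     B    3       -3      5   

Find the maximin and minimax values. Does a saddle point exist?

Maximin = -3, Minimax = -1, Saddle: False

Work:
Row minimums: [-4, -3] → maximin = -3
Column maximums: [3, -1, 5] → minimax = -1
No saddle point (maximin ≠ minimax). Mixed strategy needed.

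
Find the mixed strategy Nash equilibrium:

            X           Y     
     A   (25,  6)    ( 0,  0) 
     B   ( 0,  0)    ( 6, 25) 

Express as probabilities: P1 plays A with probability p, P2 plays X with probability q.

p = 0.8065, q = 0.1935

Work:
Find probabilities that make opponent indifferent:
P2 chooses q to make P1 indifferent between A and B
P1 chooses p to make P2 indifferent between X and Y
Mixed NE: P1 plays (A: 0.8065, B: 0.1935), P2 plays (X: 0.1935, Y: 0.8065)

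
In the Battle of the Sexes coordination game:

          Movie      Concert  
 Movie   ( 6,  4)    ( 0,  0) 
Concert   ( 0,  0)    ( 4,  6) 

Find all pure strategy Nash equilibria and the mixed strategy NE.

Pure NE: (Movie, Movie) and (Concert, Concert); Mixed NE: p = 0.6, q = 0.4

Work:
Check pure NE:
(Movie, Movie): (6, 4) - no unilateral deviation beneficial
(Concert, Concert): (4, 6) - no unilateral deviation beneficial
Mixed NE: P1 plays Movie with p = 0.6, P2 plays Movie with q = 0.4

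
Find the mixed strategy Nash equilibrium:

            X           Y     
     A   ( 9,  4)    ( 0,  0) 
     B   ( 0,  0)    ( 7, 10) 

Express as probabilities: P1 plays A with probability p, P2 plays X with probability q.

p = 0.7143, q = 0.4375

Work:
Find probabilities that make opponent indifferent:
P2 chooses q to make P1 indifferent between A and B
P1 chooses p to make P2 indifferent between X and Y
Mixed NE: P1 plays (A: 0.7143, B: 0.2857), P2 plays (X: 0.4375, Y: 0.5625)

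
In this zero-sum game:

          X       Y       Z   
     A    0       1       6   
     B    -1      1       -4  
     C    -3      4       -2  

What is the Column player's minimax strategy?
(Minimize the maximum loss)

Column should play X, value = 0

Work:
Column player minimizes Row's maximum payoff:
Column X: max payoff to Row = 0
Column Y: max payoff to Row = 4
Column Z: max payoff to Row = 6
Minimum is 0, achieved by column X.
Minimax strategy: X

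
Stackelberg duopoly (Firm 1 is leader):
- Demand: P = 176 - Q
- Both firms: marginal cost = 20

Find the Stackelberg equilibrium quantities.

q₁* (leader) = 78.0, q₂* (follower) = 39.0

Work:
Follower's reaction: q₂ = (a - c - q₁)/2
Leader substitutes: π₁ = q₁·(a - q₁ - (a-c-q₁)/2 - c)
FOC: q₁* = (176 - 20)/2 = 78.00
Then: q₂* = (176 - 20 - 78.0)/2 = 39.00
Leader has first-mover advantage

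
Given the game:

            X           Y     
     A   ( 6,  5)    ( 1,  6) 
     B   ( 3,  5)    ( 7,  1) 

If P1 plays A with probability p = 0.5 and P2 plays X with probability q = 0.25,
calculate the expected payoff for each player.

E[P1] = 4.125, E[P2] = 3.875

Work:
E[P1] = p·q·π₁(A,X) + p·(1-q)·π₁(A,Y) + (1-p)·q·π₁(B,X) + (1-p)·(1-q)·π₁(B,Y)
= 0.5·0.25·6 + 0.5·0.75·1 + 0.5·0.25·3 + 0.5·0.75·7
= 4.125

E[P2] = 3.875 (similar calculation)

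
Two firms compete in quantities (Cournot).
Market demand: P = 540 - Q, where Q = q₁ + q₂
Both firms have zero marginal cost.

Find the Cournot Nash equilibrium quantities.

q₁* = q₂* = 180.0; P* = 180.0

Work:
Profit: π_i = P·q_i = (a - q_i - q_j)·q_i
FOC: ∂π_i/∂q_i = a - 2q_i - q_j = 0
Reaction function: q_i = (540 - q_j)/2
Symmetry: q* = 540/3 = 180.0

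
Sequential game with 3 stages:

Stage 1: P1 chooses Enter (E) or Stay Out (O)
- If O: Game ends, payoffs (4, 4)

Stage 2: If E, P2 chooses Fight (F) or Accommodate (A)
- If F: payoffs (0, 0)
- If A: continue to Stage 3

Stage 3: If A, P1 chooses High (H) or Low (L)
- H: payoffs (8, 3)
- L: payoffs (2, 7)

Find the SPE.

SPE: (E, A, H); Outcome (8, 3)

Work:
Stage 3: P1 chooses H (8 vs 2)
Stage 2: P2: F->0, A->3 (anticipating H). Choose A
Stage 1: P1: O->4, E->8 (anticipating A, H). Choose E
SPE path: E -> A -> H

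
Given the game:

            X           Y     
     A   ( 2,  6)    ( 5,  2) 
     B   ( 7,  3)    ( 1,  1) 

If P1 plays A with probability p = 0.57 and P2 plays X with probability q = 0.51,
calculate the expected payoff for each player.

E[P1] = 3.7237, E[P2] = 3.1714

Work:
E[P1] = p·q·π₁(A,X) + p·(1-q)·π₁(A,Y) + (1-p)·q·π₁(B,X) + (1-p)·(1-q)·π₁(B,Y)
= 0.57·0.51·2 + 0.57·0.49·5 + 0.43·0.51·7 + 0.43·0.49·1
= 3.7237

E[P2] = 3.1714 (similar calculation)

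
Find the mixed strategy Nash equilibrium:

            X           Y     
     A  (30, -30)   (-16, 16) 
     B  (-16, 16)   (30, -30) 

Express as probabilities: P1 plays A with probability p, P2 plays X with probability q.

p = 0.5, q = 0.5

Work:
Find probabilities that make opponent indifferent:
P2 chooses q to make P1 indifferent between A and B
P1 chooses p to make P2 indifferent between X and Y
Mixed NE: P1 plays (A: 0.5, B: 0.5), P2 plays (X: 0.5, Y: 0.5)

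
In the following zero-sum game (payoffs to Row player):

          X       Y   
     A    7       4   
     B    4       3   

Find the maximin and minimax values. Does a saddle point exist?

Maximin = 4, Minimax = 4, Saddle: True

Work:
Row minimums: [4, 3] → maximin = 4
Column maximums: [7, 4] → minimax = 4
Saddle point exists! Game value = 4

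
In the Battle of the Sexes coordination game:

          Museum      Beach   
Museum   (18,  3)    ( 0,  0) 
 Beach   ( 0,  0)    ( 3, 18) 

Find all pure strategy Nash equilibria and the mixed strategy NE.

Pure NE: (Museum, Museum) and (Beach, Beach); Mixed NE: p = 0.8571, q = 0.1429

Work:
Check pure NE:
(Museum, Museum): (18, 3) - no unilateral deviation beneficial
(Beach, Beach): (3, 18) - no unilateral deviation beneficial
Mixed NE: P1 plays Museum with p = 0.8571, P2 plays Museum with q = 0.1429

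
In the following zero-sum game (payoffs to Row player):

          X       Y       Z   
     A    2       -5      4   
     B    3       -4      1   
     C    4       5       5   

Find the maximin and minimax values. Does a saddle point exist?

Maximin = 4, Minimax = 4, Saddle: True

Work:
Row minimums: [-5, -4, 4] → maximin = 4
Column maximums: [4, 5, 5] → minimax = 4
Saddle point exists! Game value = 4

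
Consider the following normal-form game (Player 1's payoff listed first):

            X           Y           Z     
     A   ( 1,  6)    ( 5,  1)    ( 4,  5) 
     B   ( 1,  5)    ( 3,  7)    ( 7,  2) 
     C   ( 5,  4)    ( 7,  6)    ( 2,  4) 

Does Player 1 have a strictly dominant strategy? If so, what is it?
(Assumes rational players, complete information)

No strictly dominant strategy exists for Player 1

Work:
A strategy strictly dominates another if it gives a strictly higher payoff against every opponent action. Compare each pair of P1's strategies column-by-column:
  A vs B: [1 vs 1, 5 vs 3, 4 vs 7] → A does not strictly dominate B (column X: 1 ≤ 1)
  A vs C: [1 vs 5, 5 vs 7, 4 vs 2] → A does not strictly dominate C (column X: 1 ≤ 5)
  B vs A: [1 vs 1, 3 vs 5, 7 vs 4] → B does not strictly dominate A (column X: 1 ≤ 1)
  B vs C: [1 vs 5, 3 vs 7, 7 vs 2] → B does not strictly dominate C (column X: 1 ≤ 5)
  C vs A: [5 vs 1, 7 vs 5, 2 vs 4] → C does not strictly dominate A (column Z: 2 ≤ 4)
  C vs B: [5 vs 1, 7 vs 3, 2 vs 7] → C does not strictly dominate B (column Z: 2 ≤ 7)
No single strategy strictly dominates all others → no strictly dominant strategy.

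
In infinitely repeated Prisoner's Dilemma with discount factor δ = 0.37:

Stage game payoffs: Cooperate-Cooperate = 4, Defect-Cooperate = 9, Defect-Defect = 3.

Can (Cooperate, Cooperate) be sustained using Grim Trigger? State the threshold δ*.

δ* = 0.8333; since δ = 0.37 < 0.8333, cooperation cannot be sustained

Work:
For Grim Trigger:
Cooperate forever: 4/(1-δ)
Defect then punished: 9 + 3·δ/(1-δ)
Need: 4/(1-δ) ≥ 9 + 3·δ/(1-δ)
Solving: δ ≥ (T-R)/(T-P) = (9-4)/(9-3) = 0.8333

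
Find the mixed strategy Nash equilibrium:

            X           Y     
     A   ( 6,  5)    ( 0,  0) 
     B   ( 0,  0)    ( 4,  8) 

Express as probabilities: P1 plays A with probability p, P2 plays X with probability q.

p = 0.6154, q = 0.4

Work:
Find probabilities that make opponent indifferent:
P2 chooses q to make P1 indifferent between A and B
P1 chooses p to make P2 indifferent between X and Y
Mixed NE: P1 plays (A: 0.6154, B: 0.3846), P2 plays (X: 0.4, Y: 0.6)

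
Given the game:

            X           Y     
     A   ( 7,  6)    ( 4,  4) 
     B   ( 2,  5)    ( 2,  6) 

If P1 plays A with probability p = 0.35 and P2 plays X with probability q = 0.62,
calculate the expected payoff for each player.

E[P1] = 3.351, E[P2] = 5.331

Work:
E[P1] = p·q·π₁(A,X) + p·(1-q)·π₁(A,Y) + (1-p)·q·π₁(B,X) + (1-p)·(1-q)·π₁(B,Y)
= 0.35·0.62·7 + 0.35·0.38·4 + 0.65·0.62·2 + 0.65·0.38·2
= 3.351

E[P2] = 5.331 (similar calculation)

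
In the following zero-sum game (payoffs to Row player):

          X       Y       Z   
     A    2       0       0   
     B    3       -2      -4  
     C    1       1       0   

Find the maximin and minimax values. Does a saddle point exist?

Maximin = 0, Minimax = 0, Saddle: True

Work:
Row minimums: [0, -4, 0] → maximin = 0
Column maximums: [3, 1, 0] → minimax = 0
Saddle point exists! Game value = 0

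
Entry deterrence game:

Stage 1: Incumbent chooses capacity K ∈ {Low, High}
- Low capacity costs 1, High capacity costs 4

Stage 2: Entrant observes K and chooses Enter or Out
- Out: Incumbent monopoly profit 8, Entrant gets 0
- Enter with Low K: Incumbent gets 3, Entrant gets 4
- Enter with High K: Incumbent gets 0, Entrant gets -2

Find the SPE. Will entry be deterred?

SPE: (High, Enter|Low, Out|High); Entry deterred. Incumbent net profit = 4

Work:
After Low K: Entrant enters (4 > 0)
After High K: Entrant stays out (-2 < 0)
Incumbent: Low → 3−1=2, High → 8−4=4
Incumbent chooses High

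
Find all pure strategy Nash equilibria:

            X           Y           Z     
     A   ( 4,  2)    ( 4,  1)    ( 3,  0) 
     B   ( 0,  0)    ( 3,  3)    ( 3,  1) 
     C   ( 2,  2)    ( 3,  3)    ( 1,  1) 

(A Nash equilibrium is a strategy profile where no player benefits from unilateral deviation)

Nash equilibrium: (A, X)

Work:
Best responses:
  P1 vs X: payoffs [4, 0, 2] → best response A (payoff 4)
  P1 vs Y: payoffs [4, 3, 3] → best response A (payoff 4)
  P1 vs Z: payoffs [3, 3, 1] → best response A/B (payoff 3)
  P2 vs A: payoffs [2, 1, 0] → best response X (payoff 2)
  P2 vs B: payoffs [0, 3, 1] → best response Y (payoff 3)
  P2 vs C: payoffs [2, 3, 1] → best response Y (payoff 3)
Mutual best responses: (A,X) → Nash equilibria.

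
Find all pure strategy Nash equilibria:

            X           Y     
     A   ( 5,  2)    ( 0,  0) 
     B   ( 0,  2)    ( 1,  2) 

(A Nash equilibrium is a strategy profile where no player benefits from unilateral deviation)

Nash equilibrium: (A, X), (B, Y)

Work:
Best responses:
  P1 vs X: payoffs [5, 0] → best response A (payoff 5)
  P1 vs Y: payoffs [0, 1] → best response B (payoff 1)
  P2 vs A: payoffs [2, 0] → best response X (payoff 2)
  P2 vs B: payoffs [2, 2] → best response X/Y (payoff 2)
Mutual best responses: (A,X), (B,Y) → Nash equilibria.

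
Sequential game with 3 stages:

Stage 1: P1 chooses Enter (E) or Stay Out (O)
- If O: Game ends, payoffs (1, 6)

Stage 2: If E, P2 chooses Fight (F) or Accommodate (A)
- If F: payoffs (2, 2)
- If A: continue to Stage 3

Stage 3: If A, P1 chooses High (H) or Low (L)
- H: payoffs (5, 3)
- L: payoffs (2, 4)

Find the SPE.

SPE: (E, A, H); Outcome (5, 3)

Work:
Stage 3: P1 chooses H (5 vs 2)
Stage 2: P2: F->2, A->3 (anticipating H). Choose A
Stage 1: P1: O->1, E->5 (anticipating A, H). Choose E
SPE path: E -> A -> H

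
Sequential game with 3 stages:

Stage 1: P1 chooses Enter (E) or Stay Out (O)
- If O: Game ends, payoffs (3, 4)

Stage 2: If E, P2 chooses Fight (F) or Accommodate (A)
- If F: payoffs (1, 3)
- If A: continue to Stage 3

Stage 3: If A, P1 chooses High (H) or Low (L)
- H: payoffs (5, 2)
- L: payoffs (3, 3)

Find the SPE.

SPE: (O, F, H); Outcome (3, 4)

Work:
Stage 3: P1 chooses H (5 vs 3)
Stage 2: P2: F->3, A->2 (anticipating H). Choose F
Stage 1: P1: O->3, E->1 (anticipating F, H). Choose O
SPE path: O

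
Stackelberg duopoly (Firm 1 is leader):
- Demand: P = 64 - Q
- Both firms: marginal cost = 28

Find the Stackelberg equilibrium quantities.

q₁* (leader) = 18.0, q₂* (follower) = 9.0

Work:
Follower's reaction: q₂ = (a - c - q₁)/2
Leader substitutes: π₁ = q₁·(a - q₁ - (a-c-q₁)/2 - c)
FOC: q₁* = (64 - 28)/2 = 18.00
Then: q₂* = (64 - 28 - 18.0)/2 = 9.00
Leader has first-mover advantage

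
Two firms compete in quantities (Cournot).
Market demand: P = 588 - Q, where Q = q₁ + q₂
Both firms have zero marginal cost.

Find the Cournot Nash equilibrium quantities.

q₁* = q₂* = 196.0; P* = 196.0

Work:
Profit: π_i = P·q_i = (a - q_i - q_j)·q_i
FOC: ∂π_i/∂q_i = a - 2q_i - q_j = 0
Reaction function: q_i = (588 - q_j)/2
Symmetry: q* = 588/3 = 196.0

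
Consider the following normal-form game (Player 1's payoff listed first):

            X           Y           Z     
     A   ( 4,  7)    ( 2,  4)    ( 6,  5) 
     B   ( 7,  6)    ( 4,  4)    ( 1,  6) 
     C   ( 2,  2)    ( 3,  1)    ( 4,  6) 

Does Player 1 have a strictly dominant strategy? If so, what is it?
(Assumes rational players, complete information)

No strictly dominant strategy exists for Player 1

Work:
A strategy strictly dominates another if it gives a strictly higher payoff against every opponent action. Compare each pair of P1's strategies column-by-column:
  A vs B: [4 vs 7, 2 vs 4, 6 vs 1] → A does not strictly dominate B (column X: 4 ≤ 7)
  A vs C: [4 vs 2, 2 vs 3, 6 vs 4] → A does not strictly dominate C (column Y: 2 ≤ 3)
  B vs A: [7 vs 4, 4 vs 2, 1 vs 6] → B does not strictly dominate A (column Z: 1 ≤ 6)
  B vs C: [7 vs 2, 4 vs 3, 1 vs 4] → B does not strictly dominate C (column Z: 1 ≤ 4)
  C vs A: [2 vs 4, 3 vs 2, 4 vs 6] → C does not strictly dominate A (column X: 2 ≤ 4)
  C vs B: [2 vs 7, 3 vs 4, 4 vs 1] → C does not strictly dominate B (column X: 2 ≤ 7)
No single strategy strictly dominates all others → no strictly dominant strategy.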